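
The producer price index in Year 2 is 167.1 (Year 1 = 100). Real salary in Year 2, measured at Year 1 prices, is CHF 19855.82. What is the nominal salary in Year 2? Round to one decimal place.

33179.1

Nominal = Real × (Index/100) = 19855.82 × (167.1/100)
        = 19855.82 × 1.671 = 33179.0752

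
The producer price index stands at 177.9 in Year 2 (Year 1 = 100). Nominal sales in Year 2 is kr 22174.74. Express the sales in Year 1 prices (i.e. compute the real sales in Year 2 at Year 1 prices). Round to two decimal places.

12464.72

Real = Nominal ÷ (Index/100) = 22174.74 ÷ (177.9/100)
     = 22174.74 ÷ 1.779 = 12464.7218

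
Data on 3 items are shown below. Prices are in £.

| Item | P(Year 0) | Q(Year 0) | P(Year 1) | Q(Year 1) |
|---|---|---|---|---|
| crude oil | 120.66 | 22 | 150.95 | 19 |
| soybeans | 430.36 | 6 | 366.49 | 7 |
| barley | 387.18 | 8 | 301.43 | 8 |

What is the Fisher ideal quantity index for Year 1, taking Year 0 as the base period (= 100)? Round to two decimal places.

99.86

Laspeyres component (base-period weights):
ΣP(Year 0)Q(Year 1) = 120.66×19 + 430.36×7 + 387.18×8 = 2292.54 + 3012.52 + 3097.44 = 8402.5
ΣP(Year 0)Q(Year 0) = 120.66×22 + 430.36×6 + 387.18×8 = 2654.52 + 2582.16 + 3097.44 = 8334.12
L = 8402.5 / 8334.12 × 100 = 100.8205
Paasche component (current-period weights):
ΣP(Year 1)Q(Year 1) = 150.95×19 + 366.49×7 + 301.43×8 = 2868.05 + 2565.43 + 2411.44 = 7844.92
ΣP(Year 1)Q(Year 0) = 150.95×22 + 366.49×6 + 301.43×8 = 3320.9 + 2198.94 + 2411.44 = 7931.28
P = 7844.92 / 7931.28 × 100 = 98.9111
Fisher = √(L × P) = √(100.8205 × 98.9111) = 99.8613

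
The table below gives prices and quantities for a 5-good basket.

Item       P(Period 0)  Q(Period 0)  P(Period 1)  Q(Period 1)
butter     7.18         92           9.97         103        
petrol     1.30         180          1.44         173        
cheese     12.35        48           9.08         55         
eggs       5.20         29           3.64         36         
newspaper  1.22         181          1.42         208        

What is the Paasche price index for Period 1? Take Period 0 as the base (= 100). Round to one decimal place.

105.6

Paasche price index uses current-period quantities as weights.
ΣP(Period 1)·Q(Period 1) = 9.97×103 + 1.44×173 + 9.08×55 + 3.64×36 + 1.42×208 = 1026.91 + 249.12 + 499.4 + 131.04 + 295.36 = 2201.83
ΣP(Period 0)·Q(Period 1) = 7.18×103 + 1.30×173 + 12.35×55 + 5.20×36 + 1.22×208 = 739.54 + 224.9 + 679.25 + 187.2 + 253.76 = 2084.65
Index = 2201.83 / 2084.65 × 100 = 105.6211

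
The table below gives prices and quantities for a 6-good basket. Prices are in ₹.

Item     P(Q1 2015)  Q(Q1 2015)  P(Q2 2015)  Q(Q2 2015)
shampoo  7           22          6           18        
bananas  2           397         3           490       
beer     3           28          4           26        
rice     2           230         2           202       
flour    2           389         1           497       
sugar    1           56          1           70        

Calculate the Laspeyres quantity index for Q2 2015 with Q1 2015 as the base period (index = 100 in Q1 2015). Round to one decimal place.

Laspeyres quantity index uses base-period prices as weights.
ΣP(Q1 2015)·Q(Q2 2015) = 7×18 + 2×490 + 3×26 + 2×202 + 2×497 + 1×70 = 126 + 980 + 78 + 404 + 994 + 70 = 2652
ΣP(Q1 2015)·Q(Q1 2015) = 7×22 + 2×397 + 3×28 + 2×230 + 2×389 + 1×56 = 154 + 794 + 84 + 460 + 778 + 56 = 2326
Index = 2652 / 2326 × 100 = 114.0155

114.0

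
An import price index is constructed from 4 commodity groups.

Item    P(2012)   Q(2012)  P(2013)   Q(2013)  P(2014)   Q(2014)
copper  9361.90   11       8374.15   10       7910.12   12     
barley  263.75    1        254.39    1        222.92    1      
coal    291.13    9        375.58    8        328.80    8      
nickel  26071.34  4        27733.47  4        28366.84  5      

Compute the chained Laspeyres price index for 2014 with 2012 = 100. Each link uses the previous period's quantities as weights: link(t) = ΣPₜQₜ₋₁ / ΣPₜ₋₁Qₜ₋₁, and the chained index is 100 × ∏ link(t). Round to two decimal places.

97.10

Link 2012→2013:
ΣP(2013)Q(2012) = 8374.15×11 + 254.39×1 + 375.58×9 + 27733.47×4 = 92115.65 + 254.39 + 3380.22 + 110933.88 = 206684.14
ΣP(2012)Q(2012) = 9361.90×11 + 263.75×1 + 291.13×9 + 26071.34×4 = 102980.9 + 263.75 + 2620.17 + 104285.36 = 210150.18
link = 206684.14/210150.18 = 0.983507
Link 2013→2014:
ΣP(2014)Q(2013) = 7910.12×10 + 222.92×1 + 328.80×8 + 28366.84×4 = 79101.2 + 222.92 + 2630.4 + 113467.36 = 195421.88
ΣP(2013)Q(2013) = 8374.15×10 + 254.39×1 + 375.58×8 + 27733.47×4 = 83741.5 + 254.39 + 3004.64 + 110933.88 = 197934.41
link = 195421.88/197934.41 = 0.987306
Chained index = 100 × 0.983507 × 0.987306 = 97.1022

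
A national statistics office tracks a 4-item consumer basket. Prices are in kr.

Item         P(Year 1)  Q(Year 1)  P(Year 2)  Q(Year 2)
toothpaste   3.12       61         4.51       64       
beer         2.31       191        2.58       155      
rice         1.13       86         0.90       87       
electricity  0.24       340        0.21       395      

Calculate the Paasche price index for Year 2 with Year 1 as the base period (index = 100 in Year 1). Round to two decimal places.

Paasche price index uses current-period quantities as weights.
ΣP(Year 2)·Q(Year 2) = 4.51×64 + 2.58×155 + 0.90×87 + 0.21×395 = 288.64 + 399.9 + 78.3 + 82.95 = 849.79
ΣP(Year 1)·Q(Year 2) = 3.12×64 + 2.31×155 + 1.13×87 + 0.24×395 = 199.68 + 358.05 + 98.31 + 94.8 = 750.84
Index = 849.79 / 750.84 × 100 = 113.1786

113.18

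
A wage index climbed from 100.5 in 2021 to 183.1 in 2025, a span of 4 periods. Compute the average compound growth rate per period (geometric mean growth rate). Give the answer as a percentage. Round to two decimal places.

Growth factor = (183.1/100.5)^(1/4) = (1.821891)^(1/4) = 1.161798
Growth rate = 1.161798 − 1 = 0.161798 = 16.1798%

16.18%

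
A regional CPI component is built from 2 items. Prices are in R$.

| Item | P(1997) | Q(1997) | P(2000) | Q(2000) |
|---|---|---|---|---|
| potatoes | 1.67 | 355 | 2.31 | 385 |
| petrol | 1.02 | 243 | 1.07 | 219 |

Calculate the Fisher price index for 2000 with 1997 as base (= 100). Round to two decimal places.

Laspeyres component (base-period weights):
ΣP(2000)Q(1997) = 2.31×355 + 1.07×243 = 820.05 + 260.01 = 1080.06
ΣP(1997)Q(1997) = 1.67×355 + 1.02×243 = 592.85 + 247.86 = 840.71
L = 1080.06 / 840.71 × 100 = 128.4700
Paasche component (current-period weights):
ΣP(2000)Q(2000) = 2.31×385 + 1.07×219 = 889.35 + 234.33 = 1123.68
ΣP(1997)Q(2000) = 1.67×385 + 1.02×219 = 642.95 + 223.38 = 866.33
P = 1123.68 / 866.33 × 100 = 129.7058
Fisher = √(L × P) = √(128.4700 × 129.7058) = 129.0864

129.09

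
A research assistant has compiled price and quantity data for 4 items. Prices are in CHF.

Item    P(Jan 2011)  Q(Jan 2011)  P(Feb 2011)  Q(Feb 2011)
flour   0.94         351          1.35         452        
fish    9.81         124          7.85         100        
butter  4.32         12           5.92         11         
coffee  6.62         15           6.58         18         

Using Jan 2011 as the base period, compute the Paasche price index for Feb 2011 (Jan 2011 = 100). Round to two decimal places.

Paasche price index uses current-period quantities as weights.
ΣP(Feb 2011)·Q(Feb 2011) = 1.35×452 + 7.85×100 + 5.92×11 + 6.58×18 = 610.2 + 785 + 65.12 + 118.44 = 1578.76
ΣP(Jan 2011)·Q(Feb 2011) = 0.94×452 + 9.81×100 + 4.32×11 + 6.62×18 = 424.88 + 981 + 47.52 + 119.16 = 1572.56
Index = 1578.76 / 1572.56 × 100 = 100.3943

100.39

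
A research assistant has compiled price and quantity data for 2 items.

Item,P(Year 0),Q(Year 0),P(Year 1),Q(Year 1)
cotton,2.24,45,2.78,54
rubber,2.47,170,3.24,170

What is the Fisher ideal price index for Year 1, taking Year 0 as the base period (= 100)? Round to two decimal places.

Laspeyres component (base-period weights):
ΣP(Year 1)Q(Year 0) = 2.78×45 + 3.24×170 = 125.1 + 550.8 = 675.9
ΣP(Year 0)Q(Year 0) = 2.24×45 + 2.47×170 = 100.8 + 419.9 = 520.7
L = 675.9 / 520.7 × 100 = 129.8060
Paasche component (current-period weights):
ΣP(Year 1)Q(Year 1) = 2.78×54 + 3.24×170 = 150.12 + 550.8 = 700.92
ΣP(Year 0)Q(Year 1) = 2.24×54 + 2.47×170 = 120.96 + 419.9 = 540.86
P = 700.92 / 540.86 × 100 = 129.5936
Fisher = √(L × P) = √(129.8060 × 129.5936) = 129.6998

129.70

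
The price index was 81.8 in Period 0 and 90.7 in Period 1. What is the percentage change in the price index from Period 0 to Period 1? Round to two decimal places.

Change = (90.7 − 81.8) / 81.8 × 100
       = 8.9 / 81.8 × 100 = 10.8802%

10.88%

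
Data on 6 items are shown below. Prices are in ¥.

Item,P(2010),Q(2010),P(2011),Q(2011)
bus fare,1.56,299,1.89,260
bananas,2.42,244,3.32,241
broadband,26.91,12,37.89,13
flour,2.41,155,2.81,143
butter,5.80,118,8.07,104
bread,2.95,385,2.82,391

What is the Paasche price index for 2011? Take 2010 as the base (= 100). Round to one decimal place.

120.0

Paasche price index uses current-period quantities as weights.
ΣP(2011)·Q(2011) = 1.89×260 + 3.32×241 + 37.89×13 + 2.81×143 + 8.07×104 + 2.82×391 = 491.4 + 800.12 + 492.57 + 401.83 + 839.28 + 1102.62 = 4127.82
ΣP(2010)·Q(2011) = 1.56×260 + 2.42×241 + 26.91×13 + 2.41×143 + 5.80×104 + 2.95×391 = 405.6 + 583.22 + 349.83 + 344.63 + 603.2 + 1153.45 = 3439.93
Index = 4127.82 / 3439.93 × 100 = 119.9972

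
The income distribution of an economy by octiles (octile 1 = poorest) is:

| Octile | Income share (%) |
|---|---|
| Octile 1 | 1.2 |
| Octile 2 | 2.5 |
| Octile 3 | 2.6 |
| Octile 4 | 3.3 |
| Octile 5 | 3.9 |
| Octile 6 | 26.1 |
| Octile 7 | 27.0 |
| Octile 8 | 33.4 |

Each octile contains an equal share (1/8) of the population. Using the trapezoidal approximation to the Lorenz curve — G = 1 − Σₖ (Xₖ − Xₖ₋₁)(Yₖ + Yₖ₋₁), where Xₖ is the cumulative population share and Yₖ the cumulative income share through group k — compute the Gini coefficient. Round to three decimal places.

Cumulative income shares Yₖ: 0.0120, 0.0370, 0.0630, 0.0960, 0.1350, 0.3960, 0.6660, 1.0000
Σ (Xₖ−Xₖ₋₁)(Yₖ+Yₖ₋₁) = (1/8)(0.0120+0.0000) + (1/8)(0.0370+0.0120) + (1/8)(0.0630+0.0370) + (1/8)(0.0960+0.0630) + (1/8)(0.1350+0.0960) + (1/8)(0.3960+0.1350) + (1/8)(0.6660+0.3960) + (1/8)(1.0000+0.6660)
  = 0.0015 + 0.0061 + 0.0125 + 0.0199 + 0.0289 + 0.0664 + 0.1328 + 0.2082 = 0.4763
G = 1 − 0.4763 = 0.5237

0.524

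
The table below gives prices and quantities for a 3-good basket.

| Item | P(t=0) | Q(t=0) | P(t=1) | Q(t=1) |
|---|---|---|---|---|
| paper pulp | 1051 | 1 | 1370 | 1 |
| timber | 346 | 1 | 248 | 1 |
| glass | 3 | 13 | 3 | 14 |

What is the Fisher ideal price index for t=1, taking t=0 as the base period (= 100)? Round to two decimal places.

Laspeyres component (base-period weights):
ΣP(t=1)Q(t=0) = 1370×1 + 248×1 + 3×13 = 1370 + 248 + 39 = 1657
ΣP(t=0)Q(t=0) = 1051×1 + 346×1 + 3×13 = 1051 + 346 + 39 = 1436
L = 1657 / 1436 × 100 = 115.3900
Paasche component (current-period weights):
ΣP(t=1)Q(t=1) = 1370×1 + 248×1 + 3×14 = 1370 + 248 + 42 = 1660
ΣP(t=0)Q(t=1) = 1051×1 + 346×1 + 3×14 = 1051 + 346 + 42 = 1439
P = 1660 / 1439 × 100 = 115.3579
Fisher = √(L × P) = √(115.3900 × 115.3579) = 115.3739

115.37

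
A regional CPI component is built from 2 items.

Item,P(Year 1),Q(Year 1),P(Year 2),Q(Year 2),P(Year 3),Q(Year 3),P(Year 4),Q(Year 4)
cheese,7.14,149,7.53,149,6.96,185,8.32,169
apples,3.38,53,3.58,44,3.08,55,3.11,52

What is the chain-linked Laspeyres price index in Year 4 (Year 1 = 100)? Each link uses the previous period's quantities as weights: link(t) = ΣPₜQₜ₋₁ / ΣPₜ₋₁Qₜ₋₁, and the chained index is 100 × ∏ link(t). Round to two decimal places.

113.52

Link Year 1→Year 2:
ΣP(Year 2)Q(Year 1) = 7.53×149 + 3.58×53 = 1121.97 + 189.74 = 1311.71
ΣP(Year 1)Q(Year 1) = 7.14×149 + 3.38×53 = 1063.86 + 179.14 = 1243
link = 1311.71/1243 = 1.055278
Link Year 2→Year 3:
ΣP(Year 3)Q(Year 2) = 6.96×149 + 3.08×44 = 1037.04 + 135.52 = 1172.56
ΣP(Year 2)Q(Year 2) = 7.53×149 + 3.58×44 = 1121.97 + 157.52 = 1279.49
link = 1172.56/1279.49 = 0.916428
Link Year 3→Year 4:
ΣP(Year 4)Q(Year 3) = 8.32×185 + 3.11×55 = 1539.2 + 171.05 = 1710.25
ΣP(Year 3)Q(Year 3) = 6.96×185 + 3.08×55 = 1287.6 + 169.4 = 1457
link = 1710.25/1457 = 1.173816
Chained index = 100 × 1.055278 × 0.916428 × 1.173816 = 113.5181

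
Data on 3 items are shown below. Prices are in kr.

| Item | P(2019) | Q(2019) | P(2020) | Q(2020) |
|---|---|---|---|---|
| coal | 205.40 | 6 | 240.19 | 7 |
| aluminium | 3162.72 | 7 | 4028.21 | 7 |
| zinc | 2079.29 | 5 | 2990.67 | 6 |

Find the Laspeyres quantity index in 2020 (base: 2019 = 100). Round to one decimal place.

Laspeyres quantity index uses base-period prices as weights.
ΣP(2019)·Q(2020) = 205.40×7 + 3162.72×7 + 2079.29×6 = 1437.8 + 22139.04 + 12475.74 = 36052.58
ΣP(2019)·Q(2019) = 205.40×6 + 3162.72×7 + 2079.29×5 = 1232.4 + 22139.04 + 10396.45 = 33767.89
Index = 36052.58 / 33767.89 × 100 = 106.7659

106.8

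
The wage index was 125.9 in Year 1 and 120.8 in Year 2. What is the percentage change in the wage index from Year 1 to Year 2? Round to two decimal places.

Change = (120.8 − 125.9) / 125.9 × 100
       = -5.1 / 125.9 × 100 = -4.0508%

-4.05%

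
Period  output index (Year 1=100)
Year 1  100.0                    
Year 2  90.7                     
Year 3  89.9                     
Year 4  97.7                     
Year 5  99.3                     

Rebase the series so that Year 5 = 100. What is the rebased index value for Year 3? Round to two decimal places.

90.53

Rebased(Year 3) = 89.9 / 99.3 × 100 = 90.5337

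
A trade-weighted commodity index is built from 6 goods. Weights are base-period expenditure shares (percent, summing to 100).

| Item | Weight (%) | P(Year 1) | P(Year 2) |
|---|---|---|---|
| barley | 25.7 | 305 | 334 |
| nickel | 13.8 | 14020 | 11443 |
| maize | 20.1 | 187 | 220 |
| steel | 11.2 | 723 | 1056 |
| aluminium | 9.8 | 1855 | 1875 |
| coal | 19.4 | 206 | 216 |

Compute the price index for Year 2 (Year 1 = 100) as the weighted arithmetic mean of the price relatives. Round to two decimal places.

109.66

barley: 25.7 × (334/305) = 25.7 × 1.095082 = 28.1436
nickel: 13.8 × (11443/14020) = 13.8 × 0.816191 = 11.2634
maize: 20.1 × (220/187) = 20.1 × 1.176471 = 23.6471
steel: 11.2 × (1056/723) = 11.2 × 1.460581 = 16.3585
aluminium: 9.8 × (1875/1855) = 9.8 × 1.010782 = 9.9057
coal: 19.4 × (216/206) = 19.4 × 1.048544 = 20.3417
Index = Σ wᵢ·(p₁ᵢ/p₀ᵢ) = 28.1436 + 11.2634 + 23.6471 + 16.3585 + 9.9057 + 20.3417 = 109.6600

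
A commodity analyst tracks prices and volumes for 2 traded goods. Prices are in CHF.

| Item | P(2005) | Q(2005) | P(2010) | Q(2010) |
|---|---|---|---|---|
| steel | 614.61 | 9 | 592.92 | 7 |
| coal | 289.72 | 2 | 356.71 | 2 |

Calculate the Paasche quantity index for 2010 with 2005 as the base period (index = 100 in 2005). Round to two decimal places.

80.40

Paasche quantity index uses current-period prices as weights.
ΣP(2010)·Q(2010) = 592.92×7 + 356.71×2 = 4150.44 + 713.42 = 4863.86
ΣP(2010)·Q(2005) = 592.92×9 + 356.71×2 = 5336.28 + 713.42 = 6049.7
Index = 4863.86 / 6049.7 × 100 = 80.3984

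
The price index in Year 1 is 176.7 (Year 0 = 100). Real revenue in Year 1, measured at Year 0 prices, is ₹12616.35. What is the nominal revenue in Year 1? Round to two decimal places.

22293.09

Nominal = Real × (Index/100) = 12616.35 × (176.7/100)
        = 12616.35 × 1.767 = 22293.0904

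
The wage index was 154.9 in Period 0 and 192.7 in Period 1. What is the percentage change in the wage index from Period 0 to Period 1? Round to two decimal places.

Change = (192.7 − 154.9) / 154.9 × 100
       = 37.8 / 154.9 × 100 = 24.4028%

24.40%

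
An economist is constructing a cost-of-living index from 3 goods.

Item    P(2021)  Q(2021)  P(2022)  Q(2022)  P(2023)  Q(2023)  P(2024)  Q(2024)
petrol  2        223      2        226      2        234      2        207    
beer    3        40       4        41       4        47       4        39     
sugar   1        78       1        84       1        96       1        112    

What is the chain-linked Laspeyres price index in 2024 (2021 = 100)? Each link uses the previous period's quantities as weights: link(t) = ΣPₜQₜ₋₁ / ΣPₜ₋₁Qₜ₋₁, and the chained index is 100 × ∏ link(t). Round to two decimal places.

106.21

Link 2021→2022:
ΣP(2022)Q(2021) = 2×223 + 4×40 + 1×78 = 446 + 160 + 78 = 684
ΣP(2021)Q(2021) = 2×223 + 3×40 + 1×78 = 446 + 120 + 78 = 644
link = 684/644 = 1.062112
Link 2022→2023:
ΣP(2023)Q(2022) = 2×226 + 4×41 + 1×84 = 452 + 164 + 84 = 700
ΣP(2022)Q(2022) = 2×226 + 4×41 + 1×84 = 452 + 164 + 84 = 700
link = 700/700 = 1.000000
Link 2023→2024:
ΣP(2024)Q(2023) = 2×234 + 4×47 + 1×96 = 468 + 188 + 96 = 752
ΣP(2023)Q(2023) = 2×234 + 4×47 + 1×96 = 468 + 188 + 96 = 752
link = 752/752 = 1.000000
Chained index = 100 × 1.062112 × 1.000000 × 1.000000 = 106.2112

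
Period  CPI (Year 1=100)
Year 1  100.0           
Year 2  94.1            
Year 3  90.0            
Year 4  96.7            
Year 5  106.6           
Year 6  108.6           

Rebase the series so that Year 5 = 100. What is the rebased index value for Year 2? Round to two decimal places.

Rebased(Year 2) = 94.1 / 106.6 × 100 = 88.2739

88.27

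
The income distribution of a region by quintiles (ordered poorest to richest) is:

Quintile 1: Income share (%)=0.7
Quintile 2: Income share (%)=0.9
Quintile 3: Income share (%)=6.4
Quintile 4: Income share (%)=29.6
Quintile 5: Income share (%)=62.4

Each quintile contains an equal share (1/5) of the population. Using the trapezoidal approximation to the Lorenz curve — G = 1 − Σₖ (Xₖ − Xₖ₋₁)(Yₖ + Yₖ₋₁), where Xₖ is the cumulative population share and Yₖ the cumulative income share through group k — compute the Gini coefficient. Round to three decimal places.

0.608

Cumulative income shares Yₖ: 0.0070, 0.0160, 0.0800, 0.3760, 1.0000
Σ (Xₖ−Xₖ₋₁)(Yₖ+Yₖ₋₁) = (1/5)(0.0070+0.0000) + (1/5)(0.0160+0.0070) + (1/5)(0.0800+0.0160) + (1/5)(0.3760+0.0800) + (1/5)(1.0000+0.3760)
  = 0.0014 + 0.0046 + 0.0192 + 0.0912 + 0.2752 = 0.3916
G = 1 − 0.3916 = 0.6084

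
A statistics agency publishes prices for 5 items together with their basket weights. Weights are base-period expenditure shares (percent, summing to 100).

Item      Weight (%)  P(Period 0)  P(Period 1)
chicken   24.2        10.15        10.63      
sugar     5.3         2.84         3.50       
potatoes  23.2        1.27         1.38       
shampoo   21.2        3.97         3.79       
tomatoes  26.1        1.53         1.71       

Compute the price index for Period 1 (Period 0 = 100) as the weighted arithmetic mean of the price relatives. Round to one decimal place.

chicken: 24.2 × (10.63/10.15) = 24.2 × 1.047291 = 25.3444
sugar: 5.3 × (3.50/2.84) = 5.3 × 1.232394 = 6.5317
potatoes: 23.2 × (1.38/1.27) = 23.2 × 1.086614 = 25.2094
shampoo: 21.2 × (3.79/3.97) = 21.2 × 0.954660 = 20.2388
tomatoes: 26.1 × (1.71/1.53) = 26.1 × 1.117647 = 29.1706
Index = Σ wᵢ·(p₁ᵢ/p₀ᵢ) = 25.3444 + 6.5317 + 25.2094 + 20.2388 + 29.1706 = 106.4950

106.5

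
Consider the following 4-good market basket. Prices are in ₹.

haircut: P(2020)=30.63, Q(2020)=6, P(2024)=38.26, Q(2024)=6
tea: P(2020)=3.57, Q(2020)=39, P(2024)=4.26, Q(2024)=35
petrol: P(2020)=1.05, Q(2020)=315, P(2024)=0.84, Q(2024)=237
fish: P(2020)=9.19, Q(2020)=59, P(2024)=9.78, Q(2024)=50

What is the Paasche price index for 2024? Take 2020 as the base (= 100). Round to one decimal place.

Paasche price index uses current-period quantities as weights.
ΣP(2024)·Q(2024) = 38.26×6 + 4.26×35 + 0.84×237 + 9.78×50 = 229.56 + 149.1 + 199.08 + 489 = 1066.74
ΣP(2020)·Q(2024) = 30.63×6 + 3.57×35 + 1.05×237 + 9.19×50 = 183.78 + 124.95 + 248.85 + 459.5 = 1017.08
Index = 1066.74 / 1017.08 × 100 = 104.8826

104.9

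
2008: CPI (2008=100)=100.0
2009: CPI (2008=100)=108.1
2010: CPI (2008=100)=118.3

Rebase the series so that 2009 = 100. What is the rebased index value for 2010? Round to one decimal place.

109.4

Rebased(2010) = 118.3 / 108.1 × 100 = 109.4357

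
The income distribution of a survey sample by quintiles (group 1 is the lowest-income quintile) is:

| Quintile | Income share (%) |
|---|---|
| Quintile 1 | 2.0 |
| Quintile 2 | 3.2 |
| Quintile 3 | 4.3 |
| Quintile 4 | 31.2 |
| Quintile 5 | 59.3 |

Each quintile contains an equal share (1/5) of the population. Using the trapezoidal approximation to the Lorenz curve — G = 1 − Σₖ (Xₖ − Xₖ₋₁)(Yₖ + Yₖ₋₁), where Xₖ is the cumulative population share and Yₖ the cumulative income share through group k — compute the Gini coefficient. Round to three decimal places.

0.570

Cumulative income shares Yₖ: 0.0200, 0.0520, 0.0950, 0.4070, 1.0000
Σ (Xₖ−Xₖ₋₁)(Yₖ+Yₖ₋₁) = (1/5)(0.0200+0.0000) + (1/5)(0.0520+0.0200) + (1/5)(0.0950+0.0520) + (1/5)(0.4070+0.0950) + (1/5)(1.0000+0.4070)
  = 0.0040 + 0.0144 + 0.0294 + 0.1004 + 0.2814 = 0.4296
G = 1 − 0.4296 = 0.5704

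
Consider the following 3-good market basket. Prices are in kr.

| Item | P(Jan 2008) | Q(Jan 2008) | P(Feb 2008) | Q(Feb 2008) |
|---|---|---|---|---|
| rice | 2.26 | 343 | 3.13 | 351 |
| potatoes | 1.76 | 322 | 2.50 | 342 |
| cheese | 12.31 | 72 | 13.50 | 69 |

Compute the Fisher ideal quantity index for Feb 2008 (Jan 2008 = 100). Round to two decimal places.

Laspeyres component (base-period weights):
ΣP(Jan 2008)Q(Feb 2008) = 2.26×351 + 1.76×342 + 12.31×69 = 793.26 + 601.92 + 849.39 = 2244.57
ΣP(Jan 2008)Q(Jan 2008) = 2.26×343 + 1.76×322 + 12.31×72 = 775.18 + 566.72 + 886.32 = 2228.22
L = 2244.57 / 2228.22 × 100 = 100.7338
Paasche component (current-period weights):
ΣP(Feb 2008)Q(Feb 2008) = 3.13×351 + 2.50×342 + 13.50×69 = 1098.63 + 855 + 931.5 = 2885.13
ΣP(Feb 2008)Q(Jan 2008) = 3.13×343 + 2.50×322 + 13.50×72 = 1073.59 + 805 + 972 = 2850.59
P = 2885.13 / 2850.59 × 100 = 101.2117
Fisher = √(L × P) = √(100.7338 × 101.2117) = 100.9724

100.97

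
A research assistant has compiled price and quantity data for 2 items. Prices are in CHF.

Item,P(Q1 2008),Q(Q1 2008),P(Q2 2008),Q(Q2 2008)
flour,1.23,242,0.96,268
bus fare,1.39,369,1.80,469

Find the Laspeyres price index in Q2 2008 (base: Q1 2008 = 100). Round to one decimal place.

Laspeyres price index uses base-period quantities as weights.
ΣP(Q2 2008)·Q(Q1 2008) = 0.96×242 + 1.80×369 = 232.32 + 664.2 = 896.52
ΣP(Q1 2008)·Q(Q1 2008) = 1.23×242 + 1.39×369 = 297.66 + 512.91 = 810.57
Index = 896.52 / 810.57 × 100 = 110.6036

110.6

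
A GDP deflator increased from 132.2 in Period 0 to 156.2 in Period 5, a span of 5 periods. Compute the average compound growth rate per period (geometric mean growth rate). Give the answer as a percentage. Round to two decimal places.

Growth factor = (156.2/132.2)^(1/5) = (1.181543)^(1/5) = 1.033927
Growth rate = 1.033927 − 1 = 0.033927 = 3.3927%

3.39%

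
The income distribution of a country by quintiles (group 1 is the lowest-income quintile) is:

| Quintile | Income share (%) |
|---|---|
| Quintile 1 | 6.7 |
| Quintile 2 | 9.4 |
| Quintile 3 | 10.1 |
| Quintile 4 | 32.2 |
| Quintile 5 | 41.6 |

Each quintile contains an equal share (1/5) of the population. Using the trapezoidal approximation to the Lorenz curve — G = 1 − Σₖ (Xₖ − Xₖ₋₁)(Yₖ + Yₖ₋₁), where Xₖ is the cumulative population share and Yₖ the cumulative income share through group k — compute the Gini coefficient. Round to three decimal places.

0.370

Cumulative income shares Yₖ: 0.0670, 0.1610, 0.2620, 0.5840, 1.0000
Σ (Xₖ−Xₖ₋₁)(Yₖ+Yₖ₋₁) = (1/5)(0.0670+0.0000) + (1/5)(0.1610+0.0670) + (1/5)(0.2620+0.1610) + (1/5)(0.5840+0.2620) + (1/5)(1.0000+0.5840)
  = 0.0134 + 0.0456 + 0.0846 + 0.1692 + 0.3168 = 0.6296
G = 1 − 0.6296 = 0.3704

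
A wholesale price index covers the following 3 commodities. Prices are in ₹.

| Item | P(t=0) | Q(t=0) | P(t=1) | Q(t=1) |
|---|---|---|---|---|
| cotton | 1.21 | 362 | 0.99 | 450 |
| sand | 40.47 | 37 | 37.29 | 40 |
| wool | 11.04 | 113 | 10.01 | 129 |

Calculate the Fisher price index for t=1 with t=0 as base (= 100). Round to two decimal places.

90.07

Laspeyres component (base-period weights):
ΣP(t=1)Q(t=0) = 0.99×362 + 37.29×37 + 10.01×113 = 358.38 + 1379.73 + 1131.13 = 2869.24
ΣP(t=0)Q(t=0) = 1.21×362 + 40.47×37 + 11.04×113 = 438.02 + 1497.39 + 1247.52 = 3182.93
L = 2869.24 / 3182.93 × 100 = 90.1446
Paasche component (current-period weights):
ΣP(t=1)Q(t=1) = 0.99×450 + 37.29×40 + 10.01×129 = 445.5 + 1491.6 + 1291.29 = 3228.39
ΣP(t=0)Q(t=1) = 1.21×450 + 40.47×40 + 11.04×129 = 544.5 + 1618.8 + 1424.16 = 3587.46
P = 3228.39 / 3587.46 × 100 = 89.9910
Fisher = √(L × P) = √(90.1446 × 89.9910) = 90.0678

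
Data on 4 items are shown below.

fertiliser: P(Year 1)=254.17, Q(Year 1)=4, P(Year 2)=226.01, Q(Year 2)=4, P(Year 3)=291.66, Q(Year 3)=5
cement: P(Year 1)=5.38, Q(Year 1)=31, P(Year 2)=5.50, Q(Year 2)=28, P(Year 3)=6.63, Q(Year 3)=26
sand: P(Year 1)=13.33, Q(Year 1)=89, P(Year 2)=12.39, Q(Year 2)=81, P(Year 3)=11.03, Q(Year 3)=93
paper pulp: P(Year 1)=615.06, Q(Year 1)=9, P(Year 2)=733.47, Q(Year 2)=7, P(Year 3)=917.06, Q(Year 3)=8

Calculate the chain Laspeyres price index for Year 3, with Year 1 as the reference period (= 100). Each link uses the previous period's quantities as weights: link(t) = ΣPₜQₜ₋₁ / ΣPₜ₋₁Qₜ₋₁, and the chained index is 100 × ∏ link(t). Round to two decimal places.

133.72

Link Year 1→Year 2:
ΣP(Year 2)Q(Year 1) = 226.01×4 + 5.50×31 + 12.39×89 + 733.47×9 = 904.04 + 170.5 + 1102.71 + 6601.23 = 8778.48
ΣP(Year 1)Q(Year 1) = 254.17×4 + 5.38×31 + 13.33×89 + 615.06×9 = 1016.68 + 166.78 + 1186.37 + 5535.54 = 7905.37
link = 8778.48/7905.37 = 1.110445
Link Year 2→Year 3:
ΣP(Year 3)Q(Year 2) = 291.66×4 + 6.63×28 + 11.03×81 + 917.06×7 = 1166.64 + 185.64 + 893.43 + 6419.42 = 8665.13
ΣP(Year 2)Q(Year 2) = 226.01×4 + 5.50×28 + 12.39×81 + 733.47×7 = 904.04 + 154 + 1003.59 + 5134.29 = 7195.92
link = 8665.13/7195.92 = 1.204173
Chained index = 100 × 1.110445 × 1.204173 = 133.7168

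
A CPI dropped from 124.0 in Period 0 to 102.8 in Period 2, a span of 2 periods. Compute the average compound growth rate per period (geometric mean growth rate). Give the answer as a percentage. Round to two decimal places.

Growth factor = (102.8/124.0)^(1/2) = (0.829032)^(1/2) = 0.910512
Growth rate = 0.910512 − 1 = -0.089488 = -8.9488%

-8.95%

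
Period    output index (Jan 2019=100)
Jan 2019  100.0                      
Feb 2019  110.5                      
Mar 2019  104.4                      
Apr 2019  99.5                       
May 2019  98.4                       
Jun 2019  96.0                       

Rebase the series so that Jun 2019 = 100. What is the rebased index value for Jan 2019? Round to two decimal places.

104.17

Rebased(Jan 2019) = 100.0 / 96.0 × 100 = 104.1667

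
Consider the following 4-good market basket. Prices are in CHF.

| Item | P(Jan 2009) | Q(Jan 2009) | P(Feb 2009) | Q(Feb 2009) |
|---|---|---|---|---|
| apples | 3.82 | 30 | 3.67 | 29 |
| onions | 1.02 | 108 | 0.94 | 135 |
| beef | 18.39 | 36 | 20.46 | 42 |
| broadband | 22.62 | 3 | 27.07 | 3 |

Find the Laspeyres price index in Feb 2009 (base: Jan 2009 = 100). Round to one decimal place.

Laspeyres price index uses base-period quantities as weights.
ΣP(Feb 2009)·Q(Jan 2009) = 3.67×30 + 0.94×108 + 20.46×36 + 27.07×3 = 110.1 + 101.52 + 736.56 + 81.21 = 1029.39
ΣP(Jan 2009)·Q(Jan 2009) = 3.82×30 + 1.02×108 + 18.39×36 + 22.62×3 = 114.6 + 110.16 + 662.04 + 67.86 = 954.66
Index = 1029.39 / 954.66 × 100 = 107.8279

107.8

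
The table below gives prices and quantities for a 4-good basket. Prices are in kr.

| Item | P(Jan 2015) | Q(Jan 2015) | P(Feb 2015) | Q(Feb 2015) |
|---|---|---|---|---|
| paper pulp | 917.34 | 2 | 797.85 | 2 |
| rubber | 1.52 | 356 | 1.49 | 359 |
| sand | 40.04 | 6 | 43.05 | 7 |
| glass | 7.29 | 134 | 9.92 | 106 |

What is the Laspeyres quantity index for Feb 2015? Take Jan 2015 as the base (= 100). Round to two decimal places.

Laspeyres quantity index uses base-period prices as weights.
ΣP(Jan 2015)·Q(Feb 2015) = 917.34×2 + 1.52×359 + 40.04×7 + 7.29×106 = 1834.68 + 545.68 + 280.28 + 772.74 = 3433.38
ΣP(Jan 2015)·Q(Jan 2015) = 917.34×2 + 1.52×356 + 40.04×6 + 7.29×134 = 1834.68 + 541.12 + 240.24 + 976.86 = 3592.9
Index = 3433.38 / 3592.9 × 100 = 95.5601

95.56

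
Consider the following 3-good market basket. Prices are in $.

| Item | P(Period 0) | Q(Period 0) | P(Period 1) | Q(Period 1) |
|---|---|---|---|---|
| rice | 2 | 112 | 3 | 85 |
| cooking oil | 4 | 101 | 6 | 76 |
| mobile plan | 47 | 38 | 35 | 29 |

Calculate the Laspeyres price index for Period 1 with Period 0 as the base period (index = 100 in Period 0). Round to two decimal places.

94.12

Laspeyres price index uses base-period quantities as weights.
ΣP(Period 1)·Q(Period 0) = 3×112 + 6×101 + 35×38 = 336 + 606 + 1330 = 2272
ΣP(Period 0)·Q(Period 0) = 2×112 + 4×101 + 47×38 = 224 + 404 + 1786 = 2414
Index = 2272 / 2414 × 100 = 94.1176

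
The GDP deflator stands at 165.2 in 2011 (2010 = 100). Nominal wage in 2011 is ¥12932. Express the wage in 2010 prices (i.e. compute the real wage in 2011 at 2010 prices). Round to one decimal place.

Real = Nominal ÷ (Index/100) = 12932 ÷ (165.2/100)
     = 12932 ÷ 1.652 = 7828.0872

7828.1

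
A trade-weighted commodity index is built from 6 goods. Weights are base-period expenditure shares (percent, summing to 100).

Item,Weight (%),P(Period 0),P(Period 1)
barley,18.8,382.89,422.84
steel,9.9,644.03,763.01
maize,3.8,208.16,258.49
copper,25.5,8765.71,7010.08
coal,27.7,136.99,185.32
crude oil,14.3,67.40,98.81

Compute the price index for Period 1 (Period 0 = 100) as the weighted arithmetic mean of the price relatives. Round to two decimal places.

116.04

barley: 18.8 × (422.84/382.89) = 18.8 × 1.104338 = 20.7616
steel: 9.9 × (763.01/644.03) = 9.9 × 1.184743 = 11.7290
maize: 3.8 × (258.49/208.16) = 3.8 × 1.241785 = 4.7188
copper: 25.5 × (7010.08/8765.71) = 25.5 × 0.799716 = 20.3928
coal: 27.7 × (185.32/136.99) = 27.7 × 1.352799 = 37.4725
crude oil: 14.3 × (98.81/67.40) = 14.3 × 1.466024 = 20.9641
Index = Σ wᵢ·(p₁ᵢ/p₀ᵢ) = 20.7616 + 11.7290 + 4.7188 + 20.3928 + 37.4725 + 20.9641 = 116.0387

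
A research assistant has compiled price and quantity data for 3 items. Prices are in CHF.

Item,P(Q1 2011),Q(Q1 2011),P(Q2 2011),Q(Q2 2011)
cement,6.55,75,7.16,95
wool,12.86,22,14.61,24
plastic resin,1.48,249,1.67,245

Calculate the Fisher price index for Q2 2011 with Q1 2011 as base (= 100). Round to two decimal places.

111.42

Laspeyres component (base-period weights):
ΣP(Q2 2011)Q(Q1 2011) = 7.16×75 + 14.61×22 + 1.67×249 = 537 + 321.42 + 415.83 = 1274.25
ΣP(Q1 2011)Q(Q1 2011) = 6.55×75 + 12.86×22 + 1.48×249 = 491.25 + 282.92 + 368.52 = 1142.69
L = 1274.25 / 1142.69 × 100 = 111.5132
Paasche component (current-period weights):
ΣP(Q2 2011)Q(Q2 2011) = 7.16×95 + 14.61×24 + 1.67×245 = 680.2 + 350.64 + 409.15 = 1439.99
ΣP(Q1 2011)Q(Q2 2011) = 6.55×95 + 12.86×24 + 1.48×245 = 622.25 + 308.64 + 362.6 = 1293.49
P = 1439.99 / 1293.49 × 100 = 111.3259
Fisher = √(L × P) = √(111.5132 × 111.3259) = 111.4195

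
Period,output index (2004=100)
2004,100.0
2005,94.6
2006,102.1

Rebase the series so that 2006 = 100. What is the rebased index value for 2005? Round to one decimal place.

92.7

Rebased(2005) = 94.6 / 102.1 × 100 = 92.6543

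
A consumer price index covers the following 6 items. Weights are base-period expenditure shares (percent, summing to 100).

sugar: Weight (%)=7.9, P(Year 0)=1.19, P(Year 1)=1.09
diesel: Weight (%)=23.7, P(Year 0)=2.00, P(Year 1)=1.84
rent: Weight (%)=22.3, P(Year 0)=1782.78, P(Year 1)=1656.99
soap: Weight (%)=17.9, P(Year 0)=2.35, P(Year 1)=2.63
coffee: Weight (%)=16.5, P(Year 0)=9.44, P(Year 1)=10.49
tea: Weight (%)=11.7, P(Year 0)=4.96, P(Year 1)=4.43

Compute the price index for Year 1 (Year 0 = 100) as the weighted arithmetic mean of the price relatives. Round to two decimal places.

sugar: 7.9 × (1.09/1.19) = 7.9 × 0.915966 = 7.2361
diesel: 23.7 × (1.84/2.00) = 23.7 × 0.920000 = 21.8040
rent: 22.3 × (1656.99/1782.78) = 22.3 × 0.929442 = 20.7265
soap: 17.9 × (2.63/2.35) = 17.9 × 1.119149 = 20.0328
coffee: 16.5 × (10.49/9.44) = 16.5 × 1.111229 = 18.3353
tea: 11.7 × (4.43/4.96) = 11.7 × 0.893145 = 10.4498
Index = Σ wᵢ·(p₁ᵢ/p₀ᵢ) = 7.2361 + 21.8040 + 20.7265 + 20.0328 + 18.3353 + 10.4498 = 98.5845

98.58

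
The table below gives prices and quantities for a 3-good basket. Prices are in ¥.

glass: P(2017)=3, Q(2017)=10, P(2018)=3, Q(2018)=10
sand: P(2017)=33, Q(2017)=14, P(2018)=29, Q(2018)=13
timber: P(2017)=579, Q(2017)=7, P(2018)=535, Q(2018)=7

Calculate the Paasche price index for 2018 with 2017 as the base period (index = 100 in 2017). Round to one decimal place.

92.0

Paasche price index uses current-period quantities as weights.
ΣP(2018)·Q(2018) = 3×10 + 29×13 + 535×7 = 30 + 377 + 3745 = 4152
ΣP(2017)·Q(2018) = 3×10 + 33×13 + 579×7 = 30 + 429 + 4053 = 4512
Index = 4152 / 4512 × 100 = 92.0213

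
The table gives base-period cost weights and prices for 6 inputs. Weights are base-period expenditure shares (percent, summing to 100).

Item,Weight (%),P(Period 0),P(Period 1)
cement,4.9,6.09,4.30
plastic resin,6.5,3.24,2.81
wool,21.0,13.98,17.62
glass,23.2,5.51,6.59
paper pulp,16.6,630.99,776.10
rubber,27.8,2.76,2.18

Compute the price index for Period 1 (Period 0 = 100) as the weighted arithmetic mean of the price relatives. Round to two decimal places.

105.69

cement: 4.9 × (4.30/6.09) = 4.9 × 0.706076 = 3.4598
plastic resin: 6.5 × (2.81/3.24) = 6.5 × 0.867284 = 5.6373
wool: 21.0 × (17.62/13.98) = 21.0 × 1.260372 = 26.4678
glass: 23.2 × (6.59/5.51) = 23.2 × 1.196007 = 27.7474
paper pulp: 16.6 × (776.10/630.99) = 16.6 × 1.229972 = 20.4175
rubber: 27.8 × (2.18/2.76) = 27.8 × 0.789855 = 21.9580
Index = Σ wᵢ·(p₁ᵢ/p₀ᵢ) = 3.4598 + 5.6373 + 26.4678 + 27.7474 + 20.4175 + 21.9580 = 105.6878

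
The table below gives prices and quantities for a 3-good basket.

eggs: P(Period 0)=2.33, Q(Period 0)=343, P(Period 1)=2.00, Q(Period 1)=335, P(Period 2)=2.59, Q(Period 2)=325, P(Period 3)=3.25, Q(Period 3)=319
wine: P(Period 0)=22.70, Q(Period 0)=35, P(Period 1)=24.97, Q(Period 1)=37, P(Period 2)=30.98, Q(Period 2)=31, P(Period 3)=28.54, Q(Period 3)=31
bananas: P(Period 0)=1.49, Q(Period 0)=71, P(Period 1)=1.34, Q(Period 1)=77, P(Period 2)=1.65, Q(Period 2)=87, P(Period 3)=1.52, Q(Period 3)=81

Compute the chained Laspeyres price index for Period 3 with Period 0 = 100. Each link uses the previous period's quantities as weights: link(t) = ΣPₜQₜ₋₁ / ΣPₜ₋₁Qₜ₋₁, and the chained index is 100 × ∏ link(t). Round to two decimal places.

130.92

Link Period 0→Period 1:
ΣP(Period 1)Q(Period 0) = 2.00×343 + 24.97×35 + 1.34×71 = 686 + 873.95 + 95.14 = 1655.09
ΣP(Period 0)Q(Period 0) = 2.33×343 + 22.70×35 + 1.49×71 = 799.19 + 794.5 + 105.79 = 1699.48
link = 1655.09/1699.48 = 0.973880
Link Period 1→Period 2:
ΣP(Period 2)Q(Period 1) = 2.59×335 + 30.98×37 + 1.65×77 = 867.65 + 1146.26 + 127.05 = 2140.96
ΣP(Period 1)Q(Period 1) = 2.00×335 + 24.97×37 + 1.34×77 = 670 + 923.89 + 103.18 = 1697.07
link = 2140.96/1697.07 = 1.261563
Link Period 2→Period 3:
ΣP(Period 3)Q(Period 2) = 3.25×325 + 28.54×31 + 1.52×87 = 1056.25 + 884.74 + 132.24 = 2073.23
ΣP(Period 2)Q(Period 2) = 2.59×325 + 30.98×31 + 1.65×87 = 841.75 + 960.38 + 143.55 = 1945.68
link = 2073.23/1945.68 = 1.065555
Chained index = 100 × 0.973880 × 1.261563 × 1.065555 = 130.9153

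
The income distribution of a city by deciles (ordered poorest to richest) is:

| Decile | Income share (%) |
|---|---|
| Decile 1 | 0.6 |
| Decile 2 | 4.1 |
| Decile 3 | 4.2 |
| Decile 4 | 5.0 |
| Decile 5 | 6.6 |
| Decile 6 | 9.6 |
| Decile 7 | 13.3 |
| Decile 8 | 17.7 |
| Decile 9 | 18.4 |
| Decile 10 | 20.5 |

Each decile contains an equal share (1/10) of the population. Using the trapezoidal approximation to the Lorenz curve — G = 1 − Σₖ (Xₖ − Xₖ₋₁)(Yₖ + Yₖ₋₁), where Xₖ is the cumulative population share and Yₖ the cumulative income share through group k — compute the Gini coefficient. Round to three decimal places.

0.375

Cumulative income shares Yₖ: 0.0060, 0.0470, 0.0890, 0.1390, 0.2050, 0.3010, 0.4340, 0.6110, 0.7950, 1.0000
Σ (Xₖ−Xₖ₋₁)(Yₖ+Yₖ₋₁) = (1/10)(0.0060+0.0000) + (1/10)(0.0470+0.0060) + (1/10)(0.0890+0.0470) + (1/10)(0.1390+0.0890) + (1/10)(0.2050+0.1390) + (1/10)(0.3010+0.2050) + (1/10)(0.4340+0.3010) + (1/10)(0.6110+0.4340) + (1/10)(0.7950+0.6110) + (1/10)(1.0000+0.7950)
  = 0.0006 + 0.0053 + 0.0136 + 0.0228 + 0.0344 + 0.0506 + 0.0735 + 0.1045 + 0.1406 + 0.1795 = 0.6254
G = 1 − 0.6254 = 0.3746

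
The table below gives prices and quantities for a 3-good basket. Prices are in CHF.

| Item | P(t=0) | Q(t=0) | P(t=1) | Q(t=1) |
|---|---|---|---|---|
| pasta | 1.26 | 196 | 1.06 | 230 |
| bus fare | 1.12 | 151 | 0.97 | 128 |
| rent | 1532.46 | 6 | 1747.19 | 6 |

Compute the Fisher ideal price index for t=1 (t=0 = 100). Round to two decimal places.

Laspeyres component (base-period weights):
ΣP(t=1)Q(t=0) = 1.06×196 + 0.97×151 + 1747.19×6 = 207.76 + 146.47 + 10483.14 = 10837.37
ΣP(t=0)Q(t=0) = 1.26×196 + 1.12×151 + 1532.46×6 = 246.96 + 169.12 + 9194.76 = 9610.84
L = 10837.37 / 9610.84 × 100 = 112.7619
Paasche component (current-period weights):
ΣP(t=1)Q(t=1) = 1.06×230 + 0.97×128 + 1747.19×6 = 243.8 + 124.16 + 10483.14 = 10851.1
ΣP(t=0)Q(t=1) = 1.26×230 + 1.12×128 + 1532.46×6 = 289.8 + 143.36 + 9194.76 = 9627.92
P = 10851.1 / 9627.92 × 100 = 112.7045
Fisher = √(L × P) = √(112.7619 × 112.7045) = 112.7332

112.73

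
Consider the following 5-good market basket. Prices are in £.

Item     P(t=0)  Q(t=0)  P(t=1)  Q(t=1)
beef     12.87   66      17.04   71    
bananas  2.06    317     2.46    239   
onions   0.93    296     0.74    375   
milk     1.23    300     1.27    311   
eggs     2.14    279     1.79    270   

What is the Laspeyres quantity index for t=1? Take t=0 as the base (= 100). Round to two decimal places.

Laspeyres quantity index uses base-period prices as weights.
ΣP(t=0)·Q(t=1) = 12.87×71 + 2.06×239 + 0.93×375 + 1.23×311 + 2.14×270 = 913.77 + 492.34 + 348.75 + 382.53 + 577.8 = 2715.19
ΣP(t=0)·Q(t=0) = 12.87×66 + 2.06×317 + 0.93×296 + 1.23×300 + 2.14×279 = 849.42 + 653.02 + 275.28 + 369 + 597.06 = 2743.78
Index = 2715.19 / 2743.78 × 100 = 98.9580

98.96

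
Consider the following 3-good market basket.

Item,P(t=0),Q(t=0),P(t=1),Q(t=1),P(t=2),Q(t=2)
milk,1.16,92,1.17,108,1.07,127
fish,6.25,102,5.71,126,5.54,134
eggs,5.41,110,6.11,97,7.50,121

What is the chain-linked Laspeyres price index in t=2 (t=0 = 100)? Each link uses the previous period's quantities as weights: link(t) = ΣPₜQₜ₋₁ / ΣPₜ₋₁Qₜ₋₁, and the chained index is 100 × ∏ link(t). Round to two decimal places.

108.96

Link t=0→t=1:
ΣP(t=1)Q(t=0) = 1.17×92 + 5.71×102 + 6.11×110 = 107.64 + 582.42 + 672.1 = 1362.16
ΣP(t=0)Q(t=0) = 1.16×92 + 6.25×102 + 5.41×110 = 106.72 + 637.5 + 595.1 = 1339.32
link = 1362.16/1339.32 = 1.017053
Link t=1→t=2:
ΣP(t=2)Q(t=1) = 1.07×108 + 5.54×126 + 7.50×97 = 115.56 + 698.04 + 727.5 = 1541.1
ΣP(t=1)Q(t=1) = 1.17×108 + 5.71×126 + 6.11×97 = 126.36 + 719.46 + 592.67 = 1438.49
link = 1541.1/1438.49 = 1.071332
Chained index = 100 × 1.017053 × 1.071332 = 108.9602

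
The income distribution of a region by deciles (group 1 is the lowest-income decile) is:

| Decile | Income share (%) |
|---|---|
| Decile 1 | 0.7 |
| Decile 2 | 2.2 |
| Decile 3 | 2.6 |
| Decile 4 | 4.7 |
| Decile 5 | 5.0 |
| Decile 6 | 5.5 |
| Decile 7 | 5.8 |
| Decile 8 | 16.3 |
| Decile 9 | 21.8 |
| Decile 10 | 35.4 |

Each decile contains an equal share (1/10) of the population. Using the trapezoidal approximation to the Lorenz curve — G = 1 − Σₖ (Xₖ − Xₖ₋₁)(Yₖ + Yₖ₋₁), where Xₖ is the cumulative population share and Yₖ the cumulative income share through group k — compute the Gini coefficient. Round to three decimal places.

Cumulative income shares Yₖ: 0.0070, 0.0290, 0.0550, 0.1020, 0.1520, 0.2070, 0.2650, 0.4280, 0.6460, 1.0000
Σ (Xₖ−Xₖ₋₁)(Yₖ+Yₖ₋₁) = (1/10)(0.0070+0.0000) + (1/10)(0.0290+0.0070) + (1/10)(0.0550+0.0290) + (1/10)(0.1020+0.0550) + (1/10)(0.1520+0.1020) + (1/10)(0.2070+0.1520) + (1/10)(0.2650+0.2070) + (1/10)(0.4280+0.2650) + (1/10)(0.6460+0.4280) + (1/10)(1.0000+0.6460)
  = 0.0007 + 0.0036 + 0.0084 + 0.0157 + 0.0254 + 0.0359 + 0.0472 + 0.0693 + 0.1074 + 0.1646 = 0.4782
G = 1 − 0.4782 = 0.5218

0.522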